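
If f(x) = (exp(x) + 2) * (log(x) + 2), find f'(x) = (x*exp(x)*log(x) + 2*x*exp(x) + exp(x) + 2)/x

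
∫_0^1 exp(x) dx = -1 + E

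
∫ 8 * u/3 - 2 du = 4*u^2/3 - 2*u + C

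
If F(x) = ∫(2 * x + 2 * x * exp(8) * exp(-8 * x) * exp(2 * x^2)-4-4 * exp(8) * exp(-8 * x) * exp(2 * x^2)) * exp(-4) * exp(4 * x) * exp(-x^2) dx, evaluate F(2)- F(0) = -exp(4) + exp(-4)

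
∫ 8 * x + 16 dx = 4*x^2 + 16*x + C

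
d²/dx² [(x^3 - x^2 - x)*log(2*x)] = (6*x^2*log(x) + 6*x^2*log(2) + 5*x^2 - 2*x*log(x) - 3*x - 2*x*log(2) - 1)/x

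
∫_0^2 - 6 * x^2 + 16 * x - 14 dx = -12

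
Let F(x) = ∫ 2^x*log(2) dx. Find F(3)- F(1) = 6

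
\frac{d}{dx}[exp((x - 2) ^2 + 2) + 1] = 2*x*exp(x^2 - 4*x + 6) - 4*exp(x^2 - 4*x + 6)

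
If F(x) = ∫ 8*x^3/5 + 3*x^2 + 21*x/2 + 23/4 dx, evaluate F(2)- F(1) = 69/2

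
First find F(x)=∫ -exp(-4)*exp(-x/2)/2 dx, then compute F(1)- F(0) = -exp(-4) + exp(-9/2)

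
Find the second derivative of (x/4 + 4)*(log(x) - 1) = (x - 16)/(4*x^2)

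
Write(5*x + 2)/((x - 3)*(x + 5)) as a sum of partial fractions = 23/(8*(x + 5)) + 17/(8*(x - 3))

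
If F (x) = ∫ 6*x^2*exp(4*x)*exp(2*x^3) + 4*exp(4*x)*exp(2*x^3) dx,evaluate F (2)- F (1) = -exp(6) + exp(24)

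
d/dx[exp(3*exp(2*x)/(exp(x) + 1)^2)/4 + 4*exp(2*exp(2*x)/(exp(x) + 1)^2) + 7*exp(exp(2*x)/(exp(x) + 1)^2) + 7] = (28*exp(2*x + exp(2*x)/(exp(2*x) + 2*exp(x) + 1)) + 32*exp(2*x + 2*exp(2*x)/(exp(2*x) + 2*exp(x) + 1)) + 3*exp(2*x + 3*exp(2*x)/(exp(2*x) + 2*exp(x) + 1)))/(2*exp(3*x) + 6*exp(2*x) + 6*exp(x) + 2)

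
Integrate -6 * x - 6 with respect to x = -3*x^2 - 6*x + C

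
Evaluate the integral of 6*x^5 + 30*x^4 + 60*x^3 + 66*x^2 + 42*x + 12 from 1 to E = -81 + (1 + (1 + E)^3)^2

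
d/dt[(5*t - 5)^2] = 50*t - 50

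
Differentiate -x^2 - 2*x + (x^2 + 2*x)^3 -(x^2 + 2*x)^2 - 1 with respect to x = 6*x^5 + 30*x^4 + 44*x^3 + 12*x^2 - 10*x - 2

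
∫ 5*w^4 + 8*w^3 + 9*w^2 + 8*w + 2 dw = w^5 + 2*w^4 + 3*w^3 + 4*w^2 + 2*w + C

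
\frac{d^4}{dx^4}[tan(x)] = 24*tan(x)^5 + 40*tan(x)^3 + 16*tan(x)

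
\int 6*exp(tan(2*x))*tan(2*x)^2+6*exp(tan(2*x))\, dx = 3*exp(tan(2*x)) + C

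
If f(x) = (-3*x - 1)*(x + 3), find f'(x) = -6*x - 10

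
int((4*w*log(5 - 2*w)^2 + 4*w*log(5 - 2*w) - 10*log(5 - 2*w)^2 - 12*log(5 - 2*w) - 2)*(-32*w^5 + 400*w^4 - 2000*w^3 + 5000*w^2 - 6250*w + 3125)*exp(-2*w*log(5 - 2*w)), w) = -(2*w - 5)*exp(-(2*w - 5)*log(5 - 2*w))*log(5 - 2*w) + C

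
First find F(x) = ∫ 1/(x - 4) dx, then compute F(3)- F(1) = -log(3)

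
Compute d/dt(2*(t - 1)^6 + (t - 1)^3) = 12*t^5 - 60*t^4 + 120*t^3 - 117*t^2 + 54*t - 9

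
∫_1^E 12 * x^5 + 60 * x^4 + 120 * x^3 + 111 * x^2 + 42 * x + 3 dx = -3*(1 + E)^3 - 104 + 2*(1 + E)^6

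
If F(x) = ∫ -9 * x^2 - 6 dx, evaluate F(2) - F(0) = -36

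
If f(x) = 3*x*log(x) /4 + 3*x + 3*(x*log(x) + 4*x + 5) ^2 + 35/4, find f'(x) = 6*x*log(x)^2 + 54*x*log(x) + 120*x + 123*log(x)/4 + 615/4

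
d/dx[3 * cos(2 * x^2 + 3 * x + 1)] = -3*(4*x + 3)*sin(2*x^2 + 3*x + 1)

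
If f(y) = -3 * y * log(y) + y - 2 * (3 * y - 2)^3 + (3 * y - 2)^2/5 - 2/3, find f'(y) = -162*y^2 + 1098*y/5 - 3*log(y) - 382/5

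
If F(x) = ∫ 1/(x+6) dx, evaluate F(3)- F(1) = -log(7) + 2*log(3)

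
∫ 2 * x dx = x^2 + C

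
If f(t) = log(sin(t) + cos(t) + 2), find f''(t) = (-2*sqrt(2)*sin(t + pi/4) - 2)/(sin(2*t) + 4*sqrt(2)*sin(t + pi/4) + 5)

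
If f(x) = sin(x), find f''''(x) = sin(x)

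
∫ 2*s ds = s^2 + C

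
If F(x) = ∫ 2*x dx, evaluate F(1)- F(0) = 1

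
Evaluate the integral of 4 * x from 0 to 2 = 8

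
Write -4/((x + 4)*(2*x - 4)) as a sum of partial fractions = 1/(3*(x + 4)) - 1/(3*(x - 2))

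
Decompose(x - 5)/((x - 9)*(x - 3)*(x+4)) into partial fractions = -9/(91*(x + 4)) + 1/(21*(x - 3)) + 2/(39*(x - 9))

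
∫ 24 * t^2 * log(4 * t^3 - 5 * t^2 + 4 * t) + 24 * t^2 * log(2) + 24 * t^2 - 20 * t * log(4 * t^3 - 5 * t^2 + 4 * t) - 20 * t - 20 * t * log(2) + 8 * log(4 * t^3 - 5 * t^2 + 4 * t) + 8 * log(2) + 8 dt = 2*t*(4*t^2 - 5*t + 4)*log(2*t*(4*t^2 - 5*t + 4)) + C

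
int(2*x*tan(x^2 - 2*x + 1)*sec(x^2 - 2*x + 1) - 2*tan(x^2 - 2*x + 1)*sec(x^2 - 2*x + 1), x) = sec(x^2 - 2*x + 1) + C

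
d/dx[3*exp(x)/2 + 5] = 3*exp(x)/2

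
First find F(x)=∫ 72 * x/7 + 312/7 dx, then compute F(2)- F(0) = 768/7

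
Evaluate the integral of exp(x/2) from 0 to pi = -2 + 2*exp(pi/2)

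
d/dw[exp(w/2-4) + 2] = exp(w/2 - 4)/2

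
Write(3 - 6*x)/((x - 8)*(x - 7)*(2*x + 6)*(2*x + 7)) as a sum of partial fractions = -32/(161*(2*x + 7)) + 21/(220*(x + 3)) + 13/(140*(x - 7)) - 45/(506*(x - 8))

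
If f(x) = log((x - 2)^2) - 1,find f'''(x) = 4/(x^3 - 6*x^2 + 12*x - 8)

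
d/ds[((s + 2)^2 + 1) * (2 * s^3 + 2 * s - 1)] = 10*s^4 + 32*s^3 + 36*s^2 + 14*s + 6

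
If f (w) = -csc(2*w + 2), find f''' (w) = 48*cot(2*w + 2)^3*csc(2*w + 2) + 40*cot(2*w + 2)*csc(2*w + 2)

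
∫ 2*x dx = x^2 + C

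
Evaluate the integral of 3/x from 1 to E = 3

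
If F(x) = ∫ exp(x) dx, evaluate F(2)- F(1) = -E + exp(2)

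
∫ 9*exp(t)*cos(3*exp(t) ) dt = 3*sin(3*exp(t)) + C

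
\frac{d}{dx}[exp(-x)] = -exp(-x)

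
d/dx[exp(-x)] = -exp(-x)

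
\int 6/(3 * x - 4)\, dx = 2*log(3*x - 4) + C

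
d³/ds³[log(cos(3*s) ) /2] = -27*sin(3*s)/cos(3*s)^3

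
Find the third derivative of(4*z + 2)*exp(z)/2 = 2*z*exp(z) + 7*exp(z)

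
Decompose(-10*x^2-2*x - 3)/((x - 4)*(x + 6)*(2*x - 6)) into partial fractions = -39/(20*(x + 6)) + 11/(2*(x - 3)) - 171/(20*(x - 4))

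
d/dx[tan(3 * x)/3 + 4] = cos(3*x)^(-2)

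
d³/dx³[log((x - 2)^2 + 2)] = (4*x^3 - 24*x^2 + 24*x + 16)/(x^6 - 12*x^5 + 66*x^4 - 208*x^3 + 396*x^2 - 432*x + 216)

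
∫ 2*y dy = y^2 + C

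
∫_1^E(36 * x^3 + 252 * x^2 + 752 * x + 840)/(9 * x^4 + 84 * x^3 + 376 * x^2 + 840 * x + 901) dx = -log(2210) + log(1 + (3*exp(2) + 30 + 14*E)^2)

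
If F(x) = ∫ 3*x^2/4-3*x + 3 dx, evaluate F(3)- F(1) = 1/2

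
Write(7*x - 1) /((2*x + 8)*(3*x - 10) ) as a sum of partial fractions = 67/(44*(3*x - 10)) + 29/(44*(x + 4))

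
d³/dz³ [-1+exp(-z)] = -exp(-z)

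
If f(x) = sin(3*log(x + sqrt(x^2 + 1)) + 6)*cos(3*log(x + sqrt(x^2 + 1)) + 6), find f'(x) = 3*(x + sqrt(x^2 + 1))*cos(6*(log(x + sqrt(x^2 + 1)) + 2))/(x^2 + x*sqrt(x^2 + 1) + 1)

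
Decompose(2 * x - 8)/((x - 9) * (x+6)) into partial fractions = 4/(3*(x + 6)) + 2/(3*(x - 9))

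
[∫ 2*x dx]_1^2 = 3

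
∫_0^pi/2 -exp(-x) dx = -1 + exp(-pi/2)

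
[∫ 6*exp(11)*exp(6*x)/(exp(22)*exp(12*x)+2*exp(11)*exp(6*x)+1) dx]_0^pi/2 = -exp(11)/(1 + exp(11)) + exp(3*pi + 11)/(1 + exp(3*pi + 11))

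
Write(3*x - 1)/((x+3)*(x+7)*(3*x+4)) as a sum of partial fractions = -9/(17*(3*x + 4)) - 11/(34*(x + 7)) + 1/(2*(x + 3))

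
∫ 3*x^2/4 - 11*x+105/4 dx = x^3/4 - 11*x^2/2 + 105*x/4 + C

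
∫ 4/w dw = 4*log(3*w) + C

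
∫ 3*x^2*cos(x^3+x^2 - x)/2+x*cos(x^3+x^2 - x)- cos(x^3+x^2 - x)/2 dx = sin(x*(x^2 + x - 1))/2 + C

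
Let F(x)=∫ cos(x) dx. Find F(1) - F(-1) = 2*sin(1)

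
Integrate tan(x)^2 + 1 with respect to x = tan(x) + C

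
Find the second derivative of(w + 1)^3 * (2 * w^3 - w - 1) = 60*w^4 + 120*w^3 + 60*w^2 - 12*w - 12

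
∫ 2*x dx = x^2 + C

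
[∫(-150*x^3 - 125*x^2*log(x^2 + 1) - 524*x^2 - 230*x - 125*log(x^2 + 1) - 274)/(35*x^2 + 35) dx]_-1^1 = -548/35 - 50*log(2)/7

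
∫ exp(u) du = exp(u) + C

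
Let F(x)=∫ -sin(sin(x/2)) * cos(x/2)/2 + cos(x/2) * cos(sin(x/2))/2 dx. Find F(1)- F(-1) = 2*sin(sin(1/2))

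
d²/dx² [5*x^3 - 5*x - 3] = 30*x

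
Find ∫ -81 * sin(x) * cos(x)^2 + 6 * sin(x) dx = 27*cos(x)^3 - 6*cos(x) + C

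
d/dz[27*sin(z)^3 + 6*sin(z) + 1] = -81*cos(z)^3 + 87*cos(z)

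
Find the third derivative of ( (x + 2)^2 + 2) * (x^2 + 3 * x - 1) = 24*x + 42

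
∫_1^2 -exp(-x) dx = -exp(-1) + exp(-2)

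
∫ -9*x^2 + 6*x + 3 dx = -3*x^3 + 3*x^2 + 3*x + C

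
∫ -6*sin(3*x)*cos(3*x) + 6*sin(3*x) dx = (cos(3*x) - 1)^2 + C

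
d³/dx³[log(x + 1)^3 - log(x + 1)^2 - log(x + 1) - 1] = (6*log(x + 1)^2 - 22*log(x + 1) + 10)/(x^3 + 3*x^2 + 3*x + 1)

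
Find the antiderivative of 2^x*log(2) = 2^x + C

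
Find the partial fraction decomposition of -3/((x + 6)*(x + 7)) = 3/(x + 7) - 3/(x + 6)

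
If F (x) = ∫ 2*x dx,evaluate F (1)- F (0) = 1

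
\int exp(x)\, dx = exp(x) + C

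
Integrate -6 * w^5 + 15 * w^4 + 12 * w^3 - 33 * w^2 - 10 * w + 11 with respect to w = -w^6 + 3*w^5 + 3*w^4 - 11*w^3 - 5*w^2 + 11*w + C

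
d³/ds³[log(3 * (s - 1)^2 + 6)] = (4*s^3 - 12*s^2 - 12*s + 20)/(s^6 - 6*s^5 + 21*s^4 - 44*s^3 + 63*s^2 - 54*s + 27)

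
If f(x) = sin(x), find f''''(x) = sin(x)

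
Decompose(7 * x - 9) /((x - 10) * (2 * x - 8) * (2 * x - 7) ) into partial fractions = 31/(13*(2*x - 7)) - 19/(12*(x - 4)) + 61/(156*(x - 10))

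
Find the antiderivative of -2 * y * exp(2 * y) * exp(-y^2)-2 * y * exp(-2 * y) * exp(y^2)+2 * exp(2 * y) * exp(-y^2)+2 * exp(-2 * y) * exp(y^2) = -2*sinh(y*(y - 2)) + C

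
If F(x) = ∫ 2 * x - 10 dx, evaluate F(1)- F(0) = -9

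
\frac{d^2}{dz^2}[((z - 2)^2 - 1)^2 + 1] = 12*z^2 - 48*z + 44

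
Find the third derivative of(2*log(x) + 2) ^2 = (16*log(x) - 8)/x^3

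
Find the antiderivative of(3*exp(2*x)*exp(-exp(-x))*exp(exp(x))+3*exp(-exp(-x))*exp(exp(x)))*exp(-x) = 3*exp(2*sinh(x)) + C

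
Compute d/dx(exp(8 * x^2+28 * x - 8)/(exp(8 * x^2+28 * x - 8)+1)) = (16*x*exp(8*x^2 + 28*x - 8) + 28*exp(8*x^2 + 28*x - 8))/(exp(-16)*exp(56*x)*exp(16*x^2) + 2*exp(-8)*exp(28*x)*exp(8*x^2) + 1)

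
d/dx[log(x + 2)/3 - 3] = 1/(3*x + 6)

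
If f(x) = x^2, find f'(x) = 2*x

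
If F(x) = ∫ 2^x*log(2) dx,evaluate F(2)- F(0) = 3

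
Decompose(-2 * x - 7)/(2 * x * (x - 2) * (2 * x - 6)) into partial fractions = 11/(8*(x - 2)) - 13/(12*(x - 3)) - 7/(24*x)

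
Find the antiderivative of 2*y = y^2 + C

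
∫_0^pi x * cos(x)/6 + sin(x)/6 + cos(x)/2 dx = 0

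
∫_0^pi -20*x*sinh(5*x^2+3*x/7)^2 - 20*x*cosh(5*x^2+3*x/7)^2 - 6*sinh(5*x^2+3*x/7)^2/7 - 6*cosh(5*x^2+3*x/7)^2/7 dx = -sinh(2*pi*(3/7 + 5*pi))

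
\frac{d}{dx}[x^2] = 2*x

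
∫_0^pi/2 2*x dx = pi^2/4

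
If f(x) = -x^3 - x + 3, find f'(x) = -3*x^2 - 1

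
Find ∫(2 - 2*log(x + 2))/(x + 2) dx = (2 - log(x + 2))*log(x + 2) + C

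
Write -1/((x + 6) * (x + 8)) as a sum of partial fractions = 1/(2*(x + 8)) - 1/(2*(x + 6))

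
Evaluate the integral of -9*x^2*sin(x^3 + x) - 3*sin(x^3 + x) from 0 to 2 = -3 + 3*cos(10)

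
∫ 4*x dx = 2*x^2 + C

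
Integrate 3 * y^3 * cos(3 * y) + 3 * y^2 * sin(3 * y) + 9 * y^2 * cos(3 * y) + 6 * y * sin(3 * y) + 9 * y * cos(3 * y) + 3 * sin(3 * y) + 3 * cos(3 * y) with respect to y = (y + 1)^3*sin(3*y) + C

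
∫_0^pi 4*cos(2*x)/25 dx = 0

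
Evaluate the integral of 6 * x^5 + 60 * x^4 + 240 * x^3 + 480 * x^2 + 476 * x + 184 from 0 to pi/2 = -56 - 2*(pi/2 + 2)^2 + (pi/2 + 2)^6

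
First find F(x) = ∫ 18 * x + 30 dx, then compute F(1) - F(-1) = 60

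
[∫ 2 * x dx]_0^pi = pi^2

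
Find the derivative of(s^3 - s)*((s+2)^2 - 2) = 5*s^4 + 16*s^3 + 3*s^2 - 8*s - 2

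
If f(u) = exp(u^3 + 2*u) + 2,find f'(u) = 3*u^2*exp(u^3 + 2*u) + 2*exp(u^3 + 2*u)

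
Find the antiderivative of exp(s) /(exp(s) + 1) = log(2*exp(s) + 2) + C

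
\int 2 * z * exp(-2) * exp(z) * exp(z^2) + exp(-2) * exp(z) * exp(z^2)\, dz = exp(z^2 + z - 2) + C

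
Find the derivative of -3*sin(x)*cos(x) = -3*cos(2*x)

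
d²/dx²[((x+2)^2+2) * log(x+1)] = (2*x^2*log(x + 1) + 3*x^2 + 4*x*log(x + 1) + 8*x + 2*log(x + 1) + 2)/(x^2 + 2*x + 1)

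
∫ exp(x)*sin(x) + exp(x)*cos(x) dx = exp(x)*sin(x) + C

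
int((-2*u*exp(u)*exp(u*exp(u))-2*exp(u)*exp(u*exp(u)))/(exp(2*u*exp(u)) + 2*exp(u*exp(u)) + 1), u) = 2*(-2*exp(u*exp(u)) - 1)/(exp(u*exp(u)) + 1) + C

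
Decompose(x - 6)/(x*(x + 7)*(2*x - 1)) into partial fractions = -22/(15*(2*x - 1)) - 13/(105*(x + 7)) + 6/(7*x)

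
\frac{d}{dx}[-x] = -1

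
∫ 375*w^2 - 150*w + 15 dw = 125*w^3 - 75*w^2 + 15*w + C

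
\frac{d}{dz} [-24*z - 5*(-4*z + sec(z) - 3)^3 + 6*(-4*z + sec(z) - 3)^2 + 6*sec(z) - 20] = -240*z^2*tan(z)*sec(z) + 960*z^2 + 120*z*tan(z)*sec(z)^2 - 408*z*tan(z)*sec(z) - 480*z*sec(z) + 1632*z - 15*tan(z)*sec(z)^3 + 102*tan(z)*sec(z)^2 - 165*tan(z)*sec(z) + 60*sec(z)^2 - 408*sec(z) + 660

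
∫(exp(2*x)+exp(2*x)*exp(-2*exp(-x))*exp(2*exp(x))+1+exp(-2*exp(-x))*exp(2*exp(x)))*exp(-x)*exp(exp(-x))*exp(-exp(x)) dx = 2*sinh(2*sinh(x)) + C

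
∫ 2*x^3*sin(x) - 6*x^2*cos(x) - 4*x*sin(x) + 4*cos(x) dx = 2*x*(2 - x^2)*cos(x) + C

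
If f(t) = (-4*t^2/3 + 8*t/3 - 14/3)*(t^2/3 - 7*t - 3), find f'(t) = -16*t^3/9 + 92*t^2/3 - 292*t/9 + 74/3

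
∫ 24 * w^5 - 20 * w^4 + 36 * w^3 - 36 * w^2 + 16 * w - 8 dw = 4*w^6 - 4*w^5 + 9*w^4 - 12*w^3 + 8*w^2 - 8*w + C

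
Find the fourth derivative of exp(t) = exp(t)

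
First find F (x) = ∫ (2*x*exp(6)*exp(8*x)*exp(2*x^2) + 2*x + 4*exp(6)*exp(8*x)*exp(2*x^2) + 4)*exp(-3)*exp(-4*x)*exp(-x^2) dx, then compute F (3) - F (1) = -exp(8) - exp(-24) + exp(-8) + exp(24)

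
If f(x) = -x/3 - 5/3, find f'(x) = -1/3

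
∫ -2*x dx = -x^2 + C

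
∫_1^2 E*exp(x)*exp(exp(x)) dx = -exp(1 + E) + exp(1 + exp(2))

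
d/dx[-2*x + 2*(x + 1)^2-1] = 4*x + 2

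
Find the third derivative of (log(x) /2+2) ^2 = (2*log(x) + 5)/(2*x^3)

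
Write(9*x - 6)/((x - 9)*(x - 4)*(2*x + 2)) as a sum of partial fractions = -3/(20*(x + 1)) - 3/(5*(x - 4)) + 3/(4*(x - 9))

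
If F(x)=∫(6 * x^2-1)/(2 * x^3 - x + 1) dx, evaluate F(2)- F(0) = log(15)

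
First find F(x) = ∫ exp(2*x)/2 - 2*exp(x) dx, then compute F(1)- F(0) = -9/4 + (-2 + E/2)^2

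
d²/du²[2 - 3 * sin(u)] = 3*sin(u)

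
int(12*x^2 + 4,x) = 4*x^3 + 4*x + C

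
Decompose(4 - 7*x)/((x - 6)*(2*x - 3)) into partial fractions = 13/(9*(2*x - 3)) - 38/(9*(x - 6))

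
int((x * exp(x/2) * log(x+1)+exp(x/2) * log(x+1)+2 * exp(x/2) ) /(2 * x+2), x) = exp(x/2)*log(x + 1) + C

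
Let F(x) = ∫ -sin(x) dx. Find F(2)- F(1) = -cos(1) + cos(2)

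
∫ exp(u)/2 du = exp(u)/2 + C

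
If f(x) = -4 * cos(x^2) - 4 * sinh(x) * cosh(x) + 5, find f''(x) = 16*x^2*cos(x^2) + 8*sin(x^2) - 8*sinh(2*x)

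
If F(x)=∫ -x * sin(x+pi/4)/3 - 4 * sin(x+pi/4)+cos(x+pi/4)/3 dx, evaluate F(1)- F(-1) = sqrt(2)*(-4*sin(1) + cos(1)/3)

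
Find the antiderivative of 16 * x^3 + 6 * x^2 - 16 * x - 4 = 4*x^4 + 2*x^3 - 8*x^2 - 4*x + C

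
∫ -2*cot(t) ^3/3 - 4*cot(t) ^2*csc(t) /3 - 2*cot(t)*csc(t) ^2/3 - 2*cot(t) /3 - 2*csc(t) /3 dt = (cot(t) + csc(t))^2/3 + C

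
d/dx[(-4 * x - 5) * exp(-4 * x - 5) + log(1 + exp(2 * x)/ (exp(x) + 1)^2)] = (32*x*exp(3*x) + 64*x*exp(2*x) + 48*x*exp(x) + 16*x + 32*exp(3*x) + 64*exp(2*x) + 48*exp(x) + 2*exp(6*x + 5) + 16)/(2*exp(5)*exp(7*x) + 4*exp(5)*exp(6*x) + 3*exp(5)*exp(5*x) + exp(5)*exp(4*x))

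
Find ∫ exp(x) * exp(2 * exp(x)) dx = exp(2*exp(x))/2 + C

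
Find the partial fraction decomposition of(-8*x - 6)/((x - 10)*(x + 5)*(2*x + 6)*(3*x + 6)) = -17/(270*(x + 5)) + 3/(26*(x + 3)) - 5/(108*(x + 2)) - 43/(7020*(x - 10))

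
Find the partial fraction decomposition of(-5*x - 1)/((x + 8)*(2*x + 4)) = -13/(4*(x + 8)) + 3/(4*(x + 2))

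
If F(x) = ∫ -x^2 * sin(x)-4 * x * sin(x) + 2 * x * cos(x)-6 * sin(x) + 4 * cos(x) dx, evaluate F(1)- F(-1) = 8*cos(1)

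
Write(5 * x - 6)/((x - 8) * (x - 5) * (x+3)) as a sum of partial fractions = -21/(88*(x + 3)) - 19/(24*(x - 5)) + 34/(33*(x - 8))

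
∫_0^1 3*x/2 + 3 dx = 15/4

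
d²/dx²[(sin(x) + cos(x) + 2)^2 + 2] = -4*sin(2*x) - 4*sqrt(2)*sin(x + pi/4)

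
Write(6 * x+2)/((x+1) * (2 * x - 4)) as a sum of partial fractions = 2/(3*(x + 1)) + 7/(3*(x - 2))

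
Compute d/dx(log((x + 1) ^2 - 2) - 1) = (2*x + 2)/(x^2 + 2*x - 1)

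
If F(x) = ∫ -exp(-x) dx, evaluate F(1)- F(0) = -1 + exp(-1)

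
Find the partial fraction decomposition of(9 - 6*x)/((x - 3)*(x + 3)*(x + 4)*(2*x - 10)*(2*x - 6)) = 11/(588*(x + 4)) - 3/(128*(x + 3)) + 9/(392*(x - 3)) + 3/(112*(x - 3)^2) - 7/(384*(x - 5))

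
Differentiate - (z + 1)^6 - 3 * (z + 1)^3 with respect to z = -6*z^5 - 30*z^4 - 60*z^3 - 69*z^2 - 48*z - 15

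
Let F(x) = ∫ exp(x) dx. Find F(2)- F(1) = -E + exp(2)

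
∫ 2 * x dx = x^2 + C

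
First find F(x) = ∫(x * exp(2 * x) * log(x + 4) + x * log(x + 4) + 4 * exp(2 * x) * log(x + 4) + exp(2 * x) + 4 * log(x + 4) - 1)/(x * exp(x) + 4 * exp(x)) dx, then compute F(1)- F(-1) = -(-E + exp(-1))*log(3) + (E - exp(-1))*log(5)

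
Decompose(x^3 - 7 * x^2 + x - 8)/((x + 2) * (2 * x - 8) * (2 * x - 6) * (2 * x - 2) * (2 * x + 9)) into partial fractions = -1963/(56100*(2*x + 9)) + 23/(1800*(x + 2)) - 13/(1584*(x - 1)) + 41/(1200*(x - 3)) - 13/(612*(x - 4))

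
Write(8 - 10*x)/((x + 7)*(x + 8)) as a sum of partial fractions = -88/(x + 8) + 78/(x + 7)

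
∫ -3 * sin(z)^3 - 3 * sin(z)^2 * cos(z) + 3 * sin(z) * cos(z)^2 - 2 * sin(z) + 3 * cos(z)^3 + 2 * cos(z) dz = sqrt(2)*(sin(2*z) + 3)*sin(z + pi/4) + C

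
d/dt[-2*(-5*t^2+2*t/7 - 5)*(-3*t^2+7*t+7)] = -120*t^3 + 1506*t^2/7 + 72*t + 66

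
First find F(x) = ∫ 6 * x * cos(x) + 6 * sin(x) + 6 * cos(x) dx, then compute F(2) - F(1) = -12*sin(1) + 18*sin(2)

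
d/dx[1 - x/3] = -1/3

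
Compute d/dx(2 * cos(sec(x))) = -2*sin(sec(x))*tan(x)*sec(x)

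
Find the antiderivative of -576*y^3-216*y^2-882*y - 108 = -144*y^4 - 72*y^3 - 441*y^2 - 108*y + C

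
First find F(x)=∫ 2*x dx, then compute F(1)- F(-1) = 0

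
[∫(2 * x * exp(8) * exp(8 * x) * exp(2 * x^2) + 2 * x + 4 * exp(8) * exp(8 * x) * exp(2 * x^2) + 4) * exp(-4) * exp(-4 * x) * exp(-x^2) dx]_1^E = -exp(9) - exp(-(2 + E)^2) + exp(-9) + exp((2 + E)^2)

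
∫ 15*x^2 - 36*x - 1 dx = 5*x^3 - 18*x^2 - x + C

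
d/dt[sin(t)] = cos(t)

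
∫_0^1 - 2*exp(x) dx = 2 - 2*E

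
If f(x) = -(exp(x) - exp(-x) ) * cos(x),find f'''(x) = 2*sqrt(2)*(exp(2*x)*sin(x + pi/4) + cos(x + pi/4))*exp(-x)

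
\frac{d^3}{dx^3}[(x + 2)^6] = 120*x^3 + 720*x^2 + 1440*x + 960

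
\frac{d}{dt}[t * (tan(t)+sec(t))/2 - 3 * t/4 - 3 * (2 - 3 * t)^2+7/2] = t*tan(t)^2/2 + t*tan(t)*sec(t)/2 - 107*t/2 + tan(t)/2 + sec(t)/2 + 141/4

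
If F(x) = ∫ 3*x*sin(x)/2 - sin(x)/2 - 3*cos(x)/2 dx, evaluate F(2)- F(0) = -1/2 - 5*cos(2)/2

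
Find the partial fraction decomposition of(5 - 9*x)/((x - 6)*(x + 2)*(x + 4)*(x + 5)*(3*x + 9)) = 25/(99*(x + 5)) - 41/(60*(x + 4)) + 16/(27*(x + 3)) - 23/(144*(x + 2)) - 49/(23760*(x - 6))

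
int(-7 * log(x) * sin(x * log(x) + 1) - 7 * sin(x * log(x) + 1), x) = 7*cos(x*log(x) + 1) + C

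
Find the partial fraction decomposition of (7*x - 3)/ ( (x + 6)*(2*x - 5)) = 29/(17*(2*x - 5)) + 45/(17*(x + 6))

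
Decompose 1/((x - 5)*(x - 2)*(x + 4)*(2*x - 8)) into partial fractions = -1/(864*(x + 4)) + 1/(72*(x - 2)) - 1/(32*(x - 4)) + 1/(54*(x - 5))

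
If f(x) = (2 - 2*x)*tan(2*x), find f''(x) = 8*(-2*x*sin(2*x)/cos(2*x) + 2*sin(2*x)/cos(2*x) - 1)/cos(2*x)^2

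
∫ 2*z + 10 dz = z^2 + 10*z + C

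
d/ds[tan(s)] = cos(s)^(-2)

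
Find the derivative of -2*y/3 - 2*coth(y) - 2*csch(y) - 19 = (6*cosh(y) - cosh(2*y) + 7)/(3*sinh(y)^2)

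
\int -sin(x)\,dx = cos(x) + C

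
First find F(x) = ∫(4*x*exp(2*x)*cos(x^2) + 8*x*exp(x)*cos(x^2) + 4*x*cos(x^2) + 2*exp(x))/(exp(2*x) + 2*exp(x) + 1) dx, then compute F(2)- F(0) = 2*sin(4) - 1 + 2*exp(2)/(1 + exp(2))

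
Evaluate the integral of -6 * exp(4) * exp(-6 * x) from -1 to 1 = -exp(10) + exp(-2)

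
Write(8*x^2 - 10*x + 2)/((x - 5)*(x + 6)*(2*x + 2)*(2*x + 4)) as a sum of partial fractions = -35/(88*(x + 6)) + 27/(56*(x + 2)) - 1/(6*(x + 1)) + 19/(231*(x - 5))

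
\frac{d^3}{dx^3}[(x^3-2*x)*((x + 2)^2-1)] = 60*x^2 + 96*x + 6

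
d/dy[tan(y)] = cos(y)^(-2)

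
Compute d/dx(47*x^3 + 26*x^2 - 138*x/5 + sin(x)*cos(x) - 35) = 141*x^2 + 52*x + cos(2*x) - 138/5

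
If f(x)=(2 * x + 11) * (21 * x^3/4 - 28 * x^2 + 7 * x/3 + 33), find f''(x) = 126*x^2 + 21*x/2 - 1820/3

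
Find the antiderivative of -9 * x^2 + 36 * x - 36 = -3*x^3 + 18*x^2 - 36*x + C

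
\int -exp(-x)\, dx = exp(-x) + C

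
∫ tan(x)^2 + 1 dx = tan(x) + C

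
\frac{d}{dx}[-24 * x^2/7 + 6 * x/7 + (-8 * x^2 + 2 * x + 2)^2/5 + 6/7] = 256*x^3/5 - 96*x^2/5 - 632*x/35 + 86/35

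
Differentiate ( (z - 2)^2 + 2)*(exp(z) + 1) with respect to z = z^2*exp(z) - 2*z*exp(z) + 2*z + 2*exp(z) - 4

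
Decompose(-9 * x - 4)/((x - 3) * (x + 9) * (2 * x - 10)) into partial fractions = 11/(48*(x + 9)) + 31/(48*(x - 3)) - 7/(8*(x - 5))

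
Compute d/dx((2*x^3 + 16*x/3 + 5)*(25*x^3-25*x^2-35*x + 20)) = 300*x^5 - 250*x^4 + 760*x^3/3 + 95*x^2 - 1870*x/3 - 205/3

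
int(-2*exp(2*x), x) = -exp(2*x) + C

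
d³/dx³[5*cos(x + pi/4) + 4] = 5*sin(x + pi/4)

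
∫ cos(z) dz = sin(z) + C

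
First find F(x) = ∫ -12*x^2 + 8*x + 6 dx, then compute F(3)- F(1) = -60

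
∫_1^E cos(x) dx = -sin(1) + sin(E)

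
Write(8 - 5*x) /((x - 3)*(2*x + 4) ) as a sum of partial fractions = -9/(5*(x + 2)) - 7/(10*(x - 3))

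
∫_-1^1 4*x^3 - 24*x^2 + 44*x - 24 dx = -64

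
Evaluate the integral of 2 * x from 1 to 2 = 3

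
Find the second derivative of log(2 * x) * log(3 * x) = (-2*log(x) - log(3) - log(2) + 2)/x^2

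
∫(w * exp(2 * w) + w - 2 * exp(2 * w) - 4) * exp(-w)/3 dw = 2*(w - 3)*sinh(w)/3 + C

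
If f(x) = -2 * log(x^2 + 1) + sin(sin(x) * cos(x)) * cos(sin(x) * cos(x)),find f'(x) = (x^2*cos(2*x - sin(2*x))/2 + x^2*cos(2*x + sin(2*x))/2 - 4*x + cos(2*x - sin(2*x))/2 + cos(2*x + sin(2*x))/2)/(x^2 + 1)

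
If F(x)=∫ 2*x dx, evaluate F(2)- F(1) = 3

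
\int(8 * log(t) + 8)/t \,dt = 4*(log(t) + 1)^2 + C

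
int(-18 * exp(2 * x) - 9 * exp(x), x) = -9*(exp(x) + 1)*exp(x) + C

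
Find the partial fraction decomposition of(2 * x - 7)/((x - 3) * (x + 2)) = 11/(5*(x + 2)) - 1/(5*(x - 3))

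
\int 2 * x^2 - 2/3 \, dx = 2*x^3/3 - 2*x/3 + C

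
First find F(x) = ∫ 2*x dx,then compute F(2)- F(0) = 4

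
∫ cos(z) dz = sin(z) + C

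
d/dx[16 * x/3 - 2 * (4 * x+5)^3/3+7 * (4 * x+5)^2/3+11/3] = -128*x^2 - 736*x/3 - 304/3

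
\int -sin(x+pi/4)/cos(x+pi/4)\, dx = log(cos(x + pi/4)) + C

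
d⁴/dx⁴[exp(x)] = exp(x)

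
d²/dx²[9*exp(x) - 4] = 9*exp(x)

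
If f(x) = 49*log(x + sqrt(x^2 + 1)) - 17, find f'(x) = (49*x + 49*sqrt(x^2 + 1))/(x^2 + x*sqrt(x^2 + 1) + 1)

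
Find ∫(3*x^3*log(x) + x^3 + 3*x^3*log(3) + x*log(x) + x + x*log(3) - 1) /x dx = (x^3 + x - 1)*log(3*x) + C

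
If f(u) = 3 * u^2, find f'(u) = 6*u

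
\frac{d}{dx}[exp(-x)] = -exp(-x)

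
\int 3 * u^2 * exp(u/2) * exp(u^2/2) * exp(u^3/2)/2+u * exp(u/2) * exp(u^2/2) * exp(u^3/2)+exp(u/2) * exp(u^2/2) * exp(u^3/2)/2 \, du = exp(u*(u^2 + u + 1)/2) + C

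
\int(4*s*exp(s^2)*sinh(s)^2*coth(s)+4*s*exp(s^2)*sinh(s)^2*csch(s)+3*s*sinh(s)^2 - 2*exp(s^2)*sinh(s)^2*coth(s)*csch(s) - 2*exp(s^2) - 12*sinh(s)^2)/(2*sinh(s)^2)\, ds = 3*s^2/4 - 6*s + (coth(s) + csch(s))*exp(s^2) + C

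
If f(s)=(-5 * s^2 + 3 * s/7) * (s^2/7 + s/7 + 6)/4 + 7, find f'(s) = -5*s^3/7 - 24*s^2/49 - 1467*s/98 + 9/14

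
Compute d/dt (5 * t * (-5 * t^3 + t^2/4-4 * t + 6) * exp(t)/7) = -25*t^4*exp(t)/7 - 395*t^3*exp(t)/28 - 65*t^2*exp(t)/28 - 10*t*exp(t)/7 + 30*exp(t)/7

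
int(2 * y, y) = y^2 + C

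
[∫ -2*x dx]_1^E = 1 - exp(2)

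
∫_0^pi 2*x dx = pi^2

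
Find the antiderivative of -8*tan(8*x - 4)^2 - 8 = -tan(8*x - 4) + C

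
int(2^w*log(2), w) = 2^w + C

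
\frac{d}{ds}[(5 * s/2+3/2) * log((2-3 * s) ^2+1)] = (45*s^2*log(9*s^2 - 12*s + 5) + 90*s^2 - 60*s*log(9*s^2 - 12*s + 5) - 6*s + 25*log(9*s^2 - 12*s + 5) - 36)/(18*s^2 - 24*s + 10)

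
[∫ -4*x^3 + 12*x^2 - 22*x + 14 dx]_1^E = -(1 + (-1 + E)^2)^2 - 3*(-1 + E)^2 + 1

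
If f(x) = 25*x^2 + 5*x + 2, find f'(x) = 50*x + 5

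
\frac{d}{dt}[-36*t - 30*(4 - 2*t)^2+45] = 444 - 240*t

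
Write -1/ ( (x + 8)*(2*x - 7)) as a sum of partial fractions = -2/(23*(2*x - 7)) + 1/(23*(x + 8))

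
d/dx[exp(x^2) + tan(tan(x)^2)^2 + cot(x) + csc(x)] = 2*x*exp(x^2) - 4*sin(x)*sin(1 - 1/cos(x)^2)/(cos(x)^3*cos(1 - 1/cos(x)^2)^3) - cos(x)/sin(x)^2 - 1/sin(x)^2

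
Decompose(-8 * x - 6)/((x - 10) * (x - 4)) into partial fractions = 19/(3*(x - 4)) - 43/(3*(x - 10))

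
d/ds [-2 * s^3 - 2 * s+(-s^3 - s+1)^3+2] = -9*s^8 - 21*s^6 + 18*s^5 - 15*s^4 + 24*s^3 - 18*s^2 + 6*s - 5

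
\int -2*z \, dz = -z^2 + C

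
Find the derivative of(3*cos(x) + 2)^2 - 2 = -6*(3*cos(x) + 2)*sin(x)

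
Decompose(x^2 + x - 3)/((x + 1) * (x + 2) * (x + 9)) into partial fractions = 69/(56*(x + 9)) + 1/(7*(x + 2)) - 3/(8*(x + 1))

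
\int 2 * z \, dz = z^2 + C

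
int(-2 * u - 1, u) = -u^2 - u + C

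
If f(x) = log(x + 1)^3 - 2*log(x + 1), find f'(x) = (3*log(x + 1)^2 - 2)/(x + 1)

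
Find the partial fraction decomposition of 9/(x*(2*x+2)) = -9/(2*(x + 1)) + 9/(2*x)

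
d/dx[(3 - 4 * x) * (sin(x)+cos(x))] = 4*x*sin(x) - 4*x*cos(x) - 7*sin(x) - cos(x)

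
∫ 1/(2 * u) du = log(2*u)/2 + C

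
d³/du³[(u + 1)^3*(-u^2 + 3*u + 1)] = 42 - 60*u^2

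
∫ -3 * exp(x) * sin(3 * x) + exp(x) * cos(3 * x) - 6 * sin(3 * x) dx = (exp(x) + 2)*cos(3*x) + C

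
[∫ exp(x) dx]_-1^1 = E - exp(-1)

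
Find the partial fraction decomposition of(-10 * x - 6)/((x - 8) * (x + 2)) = -7/(5*(x + 2)) - 43/(5*(x - 8))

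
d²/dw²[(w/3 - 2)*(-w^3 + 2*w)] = -4*w^2 + 12*w + 4/3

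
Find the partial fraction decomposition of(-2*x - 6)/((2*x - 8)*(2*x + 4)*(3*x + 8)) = -3/(80*(3*x + 8)) + 1/(24*(x + 2)) - 7/(240*(x - 4))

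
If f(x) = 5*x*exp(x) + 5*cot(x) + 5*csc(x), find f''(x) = 5*x*exp(x) + 10*exp(x) - 5/sin(x) + 10*cos(x)/sin(x)^3 + 10/sin(x)^3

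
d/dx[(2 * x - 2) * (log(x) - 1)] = (2*x*log(x) - 2)/x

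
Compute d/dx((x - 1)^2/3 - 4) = 2*x/3 - 2/3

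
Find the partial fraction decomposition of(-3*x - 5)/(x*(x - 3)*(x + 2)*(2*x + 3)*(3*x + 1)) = -162/(175*(3*x + 1)) + 8/(189*(2*x + 3)) + 1/(50*(x + 2)) - 7/(675*(x - 3)) + 5/(18*x)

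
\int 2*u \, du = u^2 + C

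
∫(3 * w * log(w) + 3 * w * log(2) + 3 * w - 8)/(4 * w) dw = (3*w - 8)*log(2*w)/4 + C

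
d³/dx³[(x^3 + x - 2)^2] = 120*x^3 + 48*x - 24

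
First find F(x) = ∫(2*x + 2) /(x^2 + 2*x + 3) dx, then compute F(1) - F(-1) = -log(2) + log(6)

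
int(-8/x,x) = -8*log(x) + C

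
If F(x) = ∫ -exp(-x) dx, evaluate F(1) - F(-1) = -E + exp(-1)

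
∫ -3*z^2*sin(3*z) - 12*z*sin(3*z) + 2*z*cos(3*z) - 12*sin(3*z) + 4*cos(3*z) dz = (z + 2)^2*cos(3*z) + C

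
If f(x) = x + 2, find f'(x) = 1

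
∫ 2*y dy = y^2 + C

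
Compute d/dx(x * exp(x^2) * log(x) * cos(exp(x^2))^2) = -2*x^2*exp(2*x^2)*log(x)*sin(2*exp(x^2)) + 2*x^2*exp(x^2)*log(x)*cos(exp(x^2))^2 + exp(x^2)*log(x)*cos(exp(x^2))^2 + exp(x^2)*cos(exp(x^2))^2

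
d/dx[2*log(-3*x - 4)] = 6/(3*x + 4)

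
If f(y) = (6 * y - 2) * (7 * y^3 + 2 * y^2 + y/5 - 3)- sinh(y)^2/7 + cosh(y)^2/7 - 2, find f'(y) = 168*y^3 - 6*y^2 - 28*y/5 - 92/5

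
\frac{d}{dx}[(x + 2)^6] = 6*x^5 + 60*x^4 + 240*x^3 + 480*x^2 + 480*x + 192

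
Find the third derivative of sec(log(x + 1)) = (25*sin(log(x + 1)) + sin(3*log(x + 1)) - 15*cos(log(x + 1)) + 3*cos(3*log(x + 1)))/((cos(2*log(x + 1)) + 1)^2*(x^3 + 3*x^2 + 3*x + 1))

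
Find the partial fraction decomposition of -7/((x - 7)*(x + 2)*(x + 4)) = -7/(22*(x + 4)) + 7/(18*(x + 2)) - 7/(99*(x - 7))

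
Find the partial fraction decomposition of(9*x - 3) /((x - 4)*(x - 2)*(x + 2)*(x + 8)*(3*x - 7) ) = -1458/(2015*(3*x - 7)) - 5/(1488*(x + 8)) + 7/(624*(x + 2)) + 3/(16*(x - 2)) + 11/(240*(x - 4))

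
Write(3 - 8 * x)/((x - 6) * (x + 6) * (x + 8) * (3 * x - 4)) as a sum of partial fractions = 207/(8624*(3*x - 4)) - 67/(784*(x + 8)) + 17/(176*(x + 6)) - 15/(784*(x - 6))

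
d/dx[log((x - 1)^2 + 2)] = (2*x - 2)/(x^2 - 2*x + 3)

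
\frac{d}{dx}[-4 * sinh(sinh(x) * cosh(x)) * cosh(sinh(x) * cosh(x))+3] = -2*cosh(2*x - sinh(2*x)) - 2*cosh(2*x + sinh(2*x))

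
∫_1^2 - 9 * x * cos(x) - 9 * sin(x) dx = -18*sin(2) + 9*sin(1)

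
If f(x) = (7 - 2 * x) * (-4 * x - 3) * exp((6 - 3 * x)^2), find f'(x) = 144*x^3*exp(9*x^2 - 36*x + 36) - 684*x^2*exp(9*x^2 - 36*x + 36) + 430*x*exp(9*x^2 - 36*x + 36) + 734*exp(9*x^2 - 36*x + 36)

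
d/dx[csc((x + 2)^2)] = -4*(x + 2)*cos(x^2 + 4*x + 4)/(1 - cos(2*(x^2 + 4*x + 4)))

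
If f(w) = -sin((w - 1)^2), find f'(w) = 2*(1 - w)*cos(w^2 - 2*w + 1)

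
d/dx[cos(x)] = -sin(x)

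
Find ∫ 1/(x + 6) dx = log(x/2 + 3) + C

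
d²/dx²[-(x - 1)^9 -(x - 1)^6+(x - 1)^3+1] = -72*x^7 + 504*x^6 - 1512*x^5 + 2490*x^4 - 2400*x^3 + 1332*x^2 - 378*x + 36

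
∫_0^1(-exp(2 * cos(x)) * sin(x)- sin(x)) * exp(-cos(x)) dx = -E - exp(-cos(1)) + exp(-1) + exp(cos(1))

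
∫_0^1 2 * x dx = 1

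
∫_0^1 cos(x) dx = sin(1)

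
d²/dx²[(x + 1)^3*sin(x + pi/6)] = -x^3*sin(x + pi/6) - 3*x^2*sin(x + pi/6) + 6*x^2*cos(x + pi/6) + 3*x*sin(x + pi/6) + 12*x*cos(x + pi/6) + 5*sin(x + pi/6) + 6*cos(x + pi/6)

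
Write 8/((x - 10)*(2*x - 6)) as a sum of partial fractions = -4/(7*(x - 3)) + 4/(7*(x - 10))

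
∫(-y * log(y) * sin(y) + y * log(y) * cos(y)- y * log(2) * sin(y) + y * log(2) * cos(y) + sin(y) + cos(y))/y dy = sqrt(2)*log(2*y)*sin(y + pi/4) + C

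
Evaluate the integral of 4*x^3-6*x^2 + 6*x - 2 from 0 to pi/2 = -1 + (-pi^2/4 - 1 + pi/2)^2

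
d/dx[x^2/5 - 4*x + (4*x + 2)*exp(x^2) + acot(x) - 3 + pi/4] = (40*x^4*exp(x^2) + 20*x^3*exp(x^2) + 2*x^3 + 60*x^2*exp(x^2) - 20*x^2 + 20*x*exp(x^2) + 2*x + 20*exp(x^2) - 25)/(5*x^2 + 5)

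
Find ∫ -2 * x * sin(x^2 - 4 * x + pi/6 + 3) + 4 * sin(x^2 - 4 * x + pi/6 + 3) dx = cos((x - 2)^2 - 1 + pi/6) + C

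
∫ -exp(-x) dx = exp(-x) + C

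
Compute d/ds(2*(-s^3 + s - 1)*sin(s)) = -2*s^3*cos(s) - 6*s^2*sin(s) + 2*s*cos(s) + 2*sin(s) - 2*cos(s)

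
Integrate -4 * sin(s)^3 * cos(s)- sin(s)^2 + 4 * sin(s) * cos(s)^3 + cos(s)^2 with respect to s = sin(2*s)/2 - cos(4*s)/4 + C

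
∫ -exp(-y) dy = exp(-y) + C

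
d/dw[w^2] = 2*w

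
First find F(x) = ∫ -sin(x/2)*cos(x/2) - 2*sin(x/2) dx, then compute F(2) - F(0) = -9 + (cos(1) + 2)^2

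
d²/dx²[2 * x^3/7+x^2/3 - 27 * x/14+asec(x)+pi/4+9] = (36*x^6 + 14*x^5 - 72*x^4 - 28*x^3 - 42*x^2*sqrt(1 - 1/x^2) + 36*x^2 + 14*x + 21*sqrt(1 - 1/x^2))/(21*x^5 - 42*x^3 + 21*x)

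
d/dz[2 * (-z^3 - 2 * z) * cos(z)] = 2*z^3*sin(z) - 6*z^2*cos(z) + 4*z*sin(z) - 4*cos(z)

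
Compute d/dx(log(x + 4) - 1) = 1/(x + 4)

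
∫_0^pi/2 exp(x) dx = -1 + exp(pi/2)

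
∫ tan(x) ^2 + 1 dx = tan(x) + C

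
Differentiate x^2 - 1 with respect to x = 2*x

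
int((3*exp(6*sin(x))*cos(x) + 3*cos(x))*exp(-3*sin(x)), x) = 2*sinh(3*sin(x)) + C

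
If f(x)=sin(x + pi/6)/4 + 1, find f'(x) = cos(x + pi/6)/4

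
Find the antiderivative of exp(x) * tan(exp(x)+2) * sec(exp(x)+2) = sec(exp(x) + 2) + C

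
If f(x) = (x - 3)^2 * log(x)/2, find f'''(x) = (x^2 + 3*x + 9)/x^3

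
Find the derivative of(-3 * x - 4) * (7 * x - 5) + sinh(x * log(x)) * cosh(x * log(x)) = -42*x + 2*log(x)*sinh(x*log(x))^2 + log(x) + 2*sinh(x*log(x))^2 - 12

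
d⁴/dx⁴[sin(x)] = sin(x)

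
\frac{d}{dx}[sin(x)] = cos(x)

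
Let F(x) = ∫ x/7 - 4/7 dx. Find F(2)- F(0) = -6/7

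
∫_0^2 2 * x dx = 4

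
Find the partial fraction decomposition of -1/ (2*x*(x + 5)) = 1/(10*(x + 5)) - 1/(10*x)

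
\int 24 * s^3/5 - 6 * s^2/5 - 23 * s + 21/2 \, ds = 6*s^4/5 - 2*s^3/5 - 23*s^2/2 + 21*s/2 + C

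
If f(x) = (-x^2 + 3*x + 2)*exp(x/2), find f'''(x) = -x^2*exp(x/2)/8 - 9*x*exp(x/2)/8 - exp(x/2)/2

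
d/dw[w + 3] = 1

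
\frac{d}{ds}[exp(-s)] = -exp(-s)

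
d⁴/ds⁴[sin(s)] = sin(s)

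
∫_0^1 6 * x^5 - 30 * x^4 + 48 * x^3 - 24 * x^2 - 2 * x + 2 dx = 0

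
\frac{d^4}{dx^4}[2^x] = 2^x*log(2)^4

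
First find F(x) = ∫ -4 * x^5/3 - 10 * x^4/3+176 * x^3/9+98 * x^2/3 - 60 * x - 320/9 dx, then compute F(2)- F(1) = -32/3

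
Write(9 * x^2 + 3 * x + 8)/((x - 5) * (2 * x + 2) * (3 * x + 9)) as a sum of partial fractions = 5/(6*(x + 3)) - 7/(36*(x + 1)) + 31/(36*(x - 5))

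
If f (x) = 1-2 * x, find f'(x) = -2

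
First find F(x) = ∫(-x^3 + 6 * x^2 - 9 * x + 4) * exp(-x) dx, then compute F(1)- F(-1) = 8*E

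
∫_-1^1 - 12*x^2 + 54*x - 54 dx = -116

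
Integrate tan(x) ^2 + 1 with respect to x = tan(x) + C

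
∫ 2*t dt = t^2 + C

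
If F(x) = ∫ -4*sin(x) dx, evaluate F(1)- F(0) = -4 + 4*cos(1)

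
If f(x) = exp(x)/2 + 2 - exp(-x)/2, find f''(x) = (exp(2*x) - 1)*exp(-x)/2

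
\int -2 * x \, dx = -x^2 + C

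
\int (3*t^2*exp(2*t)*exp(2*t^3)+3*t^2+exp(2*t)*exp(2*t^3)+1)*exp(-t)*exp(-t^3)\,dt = -exp(-t^3 - t) + exp(t^3 + t) + C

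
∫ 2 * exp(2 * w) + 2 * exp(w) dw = (exp(w) + 1)^2 + C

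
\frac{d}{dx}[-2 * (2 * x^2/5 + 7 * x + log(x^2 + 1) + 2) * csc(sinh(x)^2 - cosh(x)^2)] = -2*(4*x^3 + 35*x^2 + 14*x + 35)/((5*x^2 + 5)*sin(sinh(x)^2 - cosh(x)^2))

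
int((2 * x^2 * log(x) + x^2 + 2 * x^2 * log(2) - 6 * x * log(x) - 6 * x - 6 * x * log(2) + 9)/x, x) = (x - 3)^2*log(2*x) + C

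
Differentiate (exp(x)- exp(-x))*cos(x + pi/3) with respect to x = sqrt(2)*(-exp(2*x)*sin(x + pi/12) + cos(x + pi/12))*exp(-x)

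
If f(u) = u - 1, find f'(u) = 1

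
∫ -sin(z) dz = cos(z) + C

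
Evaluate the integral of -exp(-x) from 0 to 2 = -1 + exp(-2)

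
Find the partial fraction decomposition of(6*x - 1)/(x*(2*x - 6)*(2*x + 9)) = -56/(135*(2*x + 9)) + 17/(90*(x - 3)) + 1/(54*x)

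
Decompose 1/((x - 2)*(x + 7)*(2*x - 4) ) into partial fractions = 1/(162*(x + 7)) - 1/(162*(x - 2)) + 1/(18*(x - 2)^2)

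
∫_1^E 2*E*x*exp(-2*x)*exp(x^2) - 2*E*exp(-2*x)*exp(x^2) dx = -1 + exp((-1 + E)^2)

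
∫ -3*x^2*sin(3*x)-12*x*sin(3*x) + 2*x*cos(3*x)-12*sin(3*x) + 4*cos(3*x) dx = (x + 2)^2*cos(3*x) + C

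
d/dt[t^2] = 2*t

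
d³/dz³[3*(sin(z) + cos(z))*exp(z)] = -12*exp(z)*sin(z)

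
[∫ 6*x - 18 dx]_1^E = -12 + 3*(-3 + E)^2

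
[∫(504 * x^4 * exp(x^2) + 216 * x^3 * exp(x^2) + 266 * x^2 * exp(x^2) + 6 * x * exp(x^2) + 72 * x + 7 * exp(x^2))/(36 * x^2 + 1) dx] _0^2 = -3 + log(145) + 17*exp(4)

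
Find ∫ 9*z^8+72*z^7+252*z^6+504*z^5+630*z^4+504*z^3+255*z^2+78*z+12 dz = z^9 + 9*z^8 + 36*z^7 + 84*z^6 + 126*z^5 + 126*z^4 + 85*z^3 + 39*z^2 + 12*z + C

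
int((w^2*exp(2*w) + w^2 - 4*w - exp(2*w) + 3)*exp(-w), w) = 2*(w - 1)^2*sinh(w) + C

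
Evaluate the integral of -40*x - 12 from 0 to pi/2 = (-2 + 5*pi/2)*(-2*pi - 4) - 8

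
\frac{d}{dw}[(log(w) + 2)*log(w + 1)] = (w*log(w) + w*log(w + 1) + 2*w + log(w + 1))/(w^2 + w)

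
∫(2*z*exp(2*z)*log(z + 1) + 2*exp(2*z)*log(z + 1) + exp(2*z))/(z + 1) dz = exp(2*z)*log(z + 1) + C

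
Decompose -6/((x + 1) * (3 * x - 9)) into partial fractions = 1/(2*(x + 1)) - 1/(2*(x - 3))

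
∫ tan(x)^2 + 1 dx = tan(x) + C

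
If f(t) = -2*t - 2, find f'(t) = -2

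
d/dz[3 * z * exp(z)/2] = 3*z*exp(z)/2 + 3*exp(z)/2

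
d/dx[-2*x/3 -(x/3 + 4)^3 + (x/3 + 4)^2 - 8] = -x^2/9 - 22*x/9 - 14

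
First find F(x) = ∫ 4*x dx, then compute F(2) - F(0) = 8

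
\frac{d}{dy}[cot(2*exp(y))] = -2*exp(y)/sin(2*exp(y))^2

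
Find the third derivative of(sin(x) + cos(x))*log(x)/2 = sqrt(2)*(-x^3*log(x)*cos(x + pi/4) - 3*x^2*sin(x + pi/4) - 3*x*cos(x + pi/4) + 2*sin(x + pi/4))/(2*x^3)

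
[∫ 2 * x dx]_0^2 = 4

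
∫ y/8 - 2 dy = y^2/16 - 2*y + C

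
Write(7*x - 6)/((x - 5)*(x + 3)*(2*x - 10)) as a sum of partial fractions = -27/(128*(x + 3)) + 27/(128*(x - 5)) + 29/(16*(x - 5)^2)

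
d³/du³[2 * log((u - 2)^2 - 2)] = (8*u^3 - 48*u^2 + 144*u - 160)/(u^6 - 12*u^5 + 54*u^4 - 112*u^3 + 108*u^2 - 48*u + 8)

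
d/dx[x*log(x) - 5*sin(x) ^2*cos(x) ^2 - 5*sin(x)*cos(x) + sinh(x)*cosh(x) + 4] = log(x) + 5*sin(2*x) - 5*sin(4*x)/2 - 5*sqrt(2)*sin(2*x + pi/4) + cosh(2*x) + 1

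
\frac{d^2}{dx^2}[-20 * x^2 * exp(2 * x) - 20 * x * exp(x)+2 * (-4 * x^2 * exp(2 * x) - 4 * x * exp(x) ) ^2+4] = 512*x^4*exp(4*x) + 1024*x^3*exp(4*x) + 576*x^3*exp(3*x) + 384*x^2*exp(4*x) + 1152*x^2*exp(3*x) + 48*x^2*exp(2*x) + 384*x*exp(3*x) + 96*x*exp(2*x) - 20*x*exp(x) + 24*exp(2*x) - 40*exp(x)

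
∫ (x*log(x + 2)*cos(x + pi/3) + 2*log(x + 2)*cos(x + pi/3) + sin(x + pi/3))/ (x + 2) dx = log(x + 2)*sin(x + pi/3) + C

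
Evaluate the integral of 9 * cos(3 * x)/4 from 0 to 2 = 3*sin(6)/4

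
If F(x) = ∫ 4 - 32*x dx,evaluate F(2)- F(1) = -44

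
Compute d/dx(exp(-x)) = -exp(-x)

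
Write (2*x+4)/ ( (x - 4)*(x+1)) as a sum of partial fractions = -2/(5*(x + 1)) + 12/(5*(x - 4))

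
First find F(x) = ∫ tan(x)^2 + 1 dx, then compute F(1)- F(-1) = 2*tan(1)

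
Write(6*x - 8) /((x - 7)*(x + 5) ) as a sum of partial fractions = 19/(6*(x + 5)) + 17/(6*(x - 7))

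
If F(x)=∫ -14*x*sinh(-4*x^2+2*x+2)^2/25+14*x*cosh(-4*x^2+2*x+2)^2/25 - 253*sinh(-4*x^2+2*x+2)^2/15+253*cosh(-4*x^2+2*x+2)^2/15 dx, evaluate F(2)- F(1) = 1328/75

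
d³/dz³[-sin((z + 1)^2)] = 8*z^3*cos(z^2 + 2*z + 1) + 24*z^2*cos(z^2 + 2*z + 1) + 12*z*sin(z^2 + 2*z + 1) + 24*z*cos(z^2 + 2*z + 1) + 12*sin(z^2 + 2*z + 1) + 8*cos(z^2 + 2*z + 1)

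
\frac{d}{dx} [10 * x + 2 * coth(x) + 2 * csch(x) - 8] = -(2*cosh(x) - 5*cosh(2*x) + 7)/sinh(x)^2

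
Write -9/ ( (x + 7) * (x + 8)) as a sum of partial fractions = 9/(x + 8) - 9/(x + 7)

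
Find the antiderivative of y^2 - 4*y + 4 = y^3/3 - 2*y^2 + 4*y + C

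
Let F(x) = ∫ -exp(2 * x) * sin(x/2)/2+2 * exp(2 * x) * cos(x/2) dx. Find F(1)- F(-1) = (-exp(-2) + exp(2))*cos(1/2)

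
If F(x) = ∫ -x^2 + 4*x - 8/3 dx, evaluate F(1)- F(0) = -1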